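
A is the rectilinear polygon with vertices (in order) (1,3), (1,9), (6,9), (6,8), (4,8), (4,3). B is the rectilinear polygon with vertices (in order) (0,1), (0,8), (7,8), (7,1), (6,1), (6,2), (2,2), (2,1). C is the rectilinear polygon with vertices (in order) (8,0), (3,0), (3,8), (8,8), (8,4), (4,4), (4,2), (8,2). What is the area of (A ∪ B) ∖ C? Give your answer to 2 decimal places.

|A ∪ B| = 50.
|(A ∪ B) ∩ C| = 19.
|(A ∪ B) ∖ C| = 50 − 19 = 31.00.

31.00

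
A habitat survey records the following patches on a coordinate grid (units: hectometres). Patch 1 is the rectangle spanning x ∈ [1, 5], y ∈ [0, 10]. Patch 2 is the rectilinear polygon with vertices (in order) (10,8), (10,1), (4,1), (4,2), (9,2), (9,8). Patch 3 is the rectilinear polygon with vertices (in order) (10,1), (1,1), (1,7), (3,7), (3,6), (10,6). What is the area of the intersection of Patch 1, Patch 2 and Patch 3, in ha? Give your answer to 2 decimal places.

The intersection is the polygon with vertices (4,1), (4,2), (5,2), (5,1).
By the shoelace formula its area is 1.00.

1.00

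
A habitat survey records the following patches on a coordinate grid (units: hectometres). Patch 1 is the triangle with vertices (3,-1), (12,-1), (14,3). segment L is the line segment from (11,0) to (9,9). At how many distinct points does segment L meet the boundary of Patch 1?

The segment meets the boundary at (10.607,1.766).

1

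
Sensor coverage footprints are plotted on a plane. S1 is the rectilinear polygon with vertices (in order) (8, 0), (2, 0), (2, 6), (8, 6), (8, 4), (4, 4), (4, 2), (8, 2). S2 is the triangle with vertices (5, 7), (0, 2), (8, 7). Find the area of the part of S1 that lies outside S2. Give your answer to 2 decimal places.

|S1| = 28, |S1∩S2| = 4.05.
|S1 ∖ S2| = |S1| − |S1∩S2| = 28 − 4.05 = 23.95.

23.95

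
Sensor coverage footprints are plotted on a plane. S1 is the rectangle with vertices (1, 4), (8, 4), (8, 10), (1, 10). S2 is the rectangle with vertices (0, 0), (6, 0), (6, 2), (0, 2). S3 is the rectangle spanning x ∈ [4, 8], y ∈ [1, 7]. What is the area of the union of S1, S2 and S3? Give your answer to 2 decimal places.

64.00

By inclusion–exclusion:
Individual areas: |S1| = 42, |S2| = 12, |S3| = 24.
|S1∩S2| = 0 (no overlap).
|S1∩S3|: x∈[4,8], y∈[4,7] → 4·3 = 12.
|S2∩S3|: x∈[4,6], y∈[1,2] → 2·1 = 2.
|S1∩S2∩S3| = 0.
|S1 ∪ S2 ∪ S3| = 78 − 14 + 0 = 64.00.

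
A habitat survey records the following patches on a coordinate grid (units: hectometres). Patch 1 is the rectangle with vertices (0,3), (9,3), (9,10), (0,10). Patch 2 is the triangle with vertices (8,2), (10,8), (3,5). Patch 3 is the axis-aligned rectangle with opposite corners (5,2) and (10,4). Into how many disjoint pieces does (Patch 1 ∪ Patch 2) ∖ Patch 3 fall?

(Patch 1 ∪ Patch 2) ∖ Patch 3 is a single connected region.

1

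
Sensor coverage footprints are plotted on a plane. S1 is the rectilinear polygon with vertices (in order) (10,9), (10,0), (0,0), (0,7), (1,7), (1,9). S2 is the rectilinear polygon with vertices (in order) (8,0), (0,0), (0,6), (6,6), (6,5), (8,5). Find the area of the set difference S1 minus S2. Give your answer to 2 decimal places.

42.00

|S1| = 88, |S1∩S2| = 46.
|S1 ∖ S2| = |S1| − |S1∩S2| = 88 − 46 = 42.00.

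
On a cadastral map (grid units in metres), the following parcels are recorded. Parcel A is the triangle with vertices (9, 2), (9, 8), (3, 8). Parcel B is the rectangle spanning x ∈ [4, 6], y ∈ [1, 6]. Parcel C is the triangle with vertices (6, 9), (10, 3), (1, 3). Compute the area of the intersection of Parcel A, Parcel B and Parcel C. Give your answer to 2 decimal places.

0.50

The intersection is the polygon with vertices (6,6), (6,5), (5,6).
By the shoelace formula its area is 0.50.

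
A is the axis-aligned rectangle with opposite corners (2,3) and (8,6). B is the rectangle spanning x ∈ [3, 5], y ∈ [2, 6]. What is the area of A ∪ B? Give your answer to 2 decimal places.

By inclusion–exclusion:
Individual areas: |A| = 18, |B| = 8.
|A∩B|: x∈[3,5], y∈[3,6] → 2·3 = 6.
|A ∪ B| = 26 − 6 = 20.00.

20.00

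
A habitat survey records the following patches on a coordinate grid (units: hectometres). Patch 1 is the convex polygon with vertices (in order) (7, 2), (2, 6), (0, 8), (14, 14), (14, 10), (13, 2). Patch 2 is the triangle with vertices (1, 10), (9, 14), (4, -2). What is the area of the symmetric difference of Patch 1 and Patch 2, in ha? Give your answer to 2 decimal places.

98.54

|Patch 1| = 102, |Patch 2| = 54, |Patch 1∩Patch 2| = 28.7301.
|Patch 1 △ Patch 2| = |Patch 1| + |Patch 2| − 2·|Patch 1∩Patch 2| = 102 + 54 − 57.4602 = 98.54.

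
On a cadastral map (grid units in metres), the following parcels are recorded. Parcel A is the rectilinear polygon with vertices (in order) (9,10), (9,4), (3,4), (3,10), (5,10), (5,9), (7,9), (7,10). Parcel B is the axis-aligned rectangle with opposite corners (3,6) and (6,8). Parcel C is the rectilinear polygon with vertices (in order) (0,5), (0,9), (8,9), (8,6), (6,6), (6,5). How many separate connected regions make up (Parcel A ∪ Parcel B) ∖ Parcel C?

2

(Parcel A ∪ Parcel B) ∖ Parcel C splits into 2 disjoint pieces (area 14, area 2).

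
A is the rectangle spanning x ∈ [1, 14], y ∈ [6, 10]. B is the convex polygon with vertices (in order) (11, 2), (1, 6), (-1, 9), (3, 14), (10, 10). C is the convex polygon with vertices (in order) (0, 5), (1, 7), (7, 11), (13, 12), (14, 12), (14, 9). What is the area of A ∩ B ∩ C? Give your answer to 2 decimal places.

The intersection is the polygon with vertices (10,10), (10.259,7.931), (3.5,6), (1,6), (1,7), (5.5,10).
By the shoelace formula its area is 23.49.

23.49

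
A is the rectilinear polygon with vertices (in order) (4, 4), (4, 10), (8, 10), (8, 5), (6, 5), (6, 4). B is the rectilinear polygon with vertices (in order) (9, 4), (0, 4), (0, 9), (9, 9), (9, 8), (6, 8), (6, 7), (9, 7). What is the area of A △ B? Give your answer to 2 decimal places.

32.00

|A| = 22, |B| = 42, |A∩B| = 16.
|A △ B| = |A| + |B| − 2·|A∩B| = 22 + 42 − 32 = 32.00.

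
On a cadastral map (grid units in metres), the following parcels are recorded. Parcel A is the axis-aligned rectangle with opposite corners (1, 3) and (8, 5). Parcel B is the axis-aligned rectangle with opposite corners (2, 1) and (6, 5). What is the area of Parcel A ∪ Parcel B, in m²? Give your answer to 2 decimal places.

22.00

By inclusion–exclusion:
Individual areas: |Parcel A| = 14, |Parcel B| = 16.
|Parcel A∩Parcel B|: x∈[2,6], y∈[3,5] → 4·2 = 8.
|Parcel A ∪ Parcel B| = 30 − 8 = 22.00.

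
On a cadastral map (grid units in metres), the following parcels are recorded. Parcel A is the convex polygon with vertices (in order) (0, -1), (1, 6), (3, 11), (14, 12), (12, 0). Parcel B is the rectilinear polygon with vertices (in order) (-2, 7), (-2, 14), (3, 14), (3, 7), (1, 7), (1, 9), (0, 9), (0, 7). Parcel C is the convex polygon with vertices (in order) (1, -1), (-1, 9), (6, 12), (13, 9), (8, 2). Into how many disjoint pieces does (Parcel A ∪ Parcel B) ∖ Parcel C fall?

3

(Parcel A ∪ Parcel B) ∖ Parcel C splits into 3 disjoint pieces (area 24.0923, area 44.1517, area 1.4173).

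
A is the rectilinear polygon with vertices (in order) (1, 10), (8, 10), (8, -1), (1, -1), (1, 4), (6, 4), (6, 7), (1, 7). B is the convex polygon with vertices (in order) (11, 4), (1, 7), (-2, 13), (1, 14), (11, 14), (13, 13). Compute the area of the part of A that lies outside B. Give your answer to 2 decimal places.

|A| = 62, |A∩B| = 24.6.
|A ∖ B| = |A| − |A∩B| = 62 − 24.6 = 37.40.

37.40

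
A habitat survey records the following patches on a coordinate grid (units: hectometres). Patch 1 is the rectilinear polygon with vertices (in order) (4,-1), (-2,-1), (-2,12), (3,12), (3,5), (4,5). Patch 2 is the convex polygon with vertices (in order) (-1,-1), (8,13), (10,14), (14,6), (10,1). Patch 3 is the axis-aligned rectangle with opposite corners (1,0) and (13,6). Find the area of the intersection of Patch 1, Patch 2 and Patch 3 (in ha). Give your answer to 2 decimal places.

12.33

The intersection is the polygon with vertices (4,5), (4,0), (1,0), (1,2.111), (3,5.222), (3,5).
By the shoelace formula its area is 12.33.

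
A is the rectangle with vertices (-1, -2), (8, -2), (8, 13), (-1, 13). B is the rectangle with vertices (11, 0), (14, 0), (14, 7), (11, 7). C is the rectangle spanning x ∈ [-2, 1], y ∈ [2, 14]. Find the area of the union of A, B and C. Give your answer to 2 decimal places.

170.00

By inclusion–exclusion:
Individual areas: |A| = 135, |B| = 21, |C| = 36.
|A∩B| = 0 (no overlap).
|A∩C|: x∈[-1,1], y∈[2,13] → 2·11 = 22.
|B∩C| = 0 (no overlap).
|A∩B∩C| = 0.
|A ∪ B ∪ C| = 192 − 22 + 0 = 170.00.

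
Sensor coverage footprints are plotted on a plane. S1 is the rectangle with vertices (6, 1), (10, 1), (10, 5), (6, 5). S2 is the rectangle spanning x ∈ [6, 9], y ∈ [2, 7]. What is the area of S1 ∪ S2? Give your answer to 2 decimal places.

22.00

By inclusion–exclusion:
Individual areas: |S1| = 16, |S2| = 15.
|S1∩S2|: x∈[6,9], y∈[2,5] → 3·3 = 9.
|S1 ∪ S2| = 31 − 9 = 22.00.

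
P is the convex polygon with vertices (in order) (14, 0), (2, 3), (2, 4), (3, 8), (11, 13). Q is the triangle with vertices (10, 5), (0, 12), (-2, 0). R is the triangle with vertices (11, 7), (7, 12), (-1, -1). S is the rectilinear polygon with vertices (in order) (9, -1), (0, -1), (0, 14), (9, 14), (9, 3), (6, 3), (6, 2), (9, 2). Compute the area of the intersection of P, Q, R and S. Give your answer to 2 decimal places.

The intersection is the polygon with vertices (4.893,8.575), (9,5.7), (9,5.667), (4.667,2.778), (4,2.5), (2,3), (2,3.875).
By the shoelace formula its area is 21.77.

21.77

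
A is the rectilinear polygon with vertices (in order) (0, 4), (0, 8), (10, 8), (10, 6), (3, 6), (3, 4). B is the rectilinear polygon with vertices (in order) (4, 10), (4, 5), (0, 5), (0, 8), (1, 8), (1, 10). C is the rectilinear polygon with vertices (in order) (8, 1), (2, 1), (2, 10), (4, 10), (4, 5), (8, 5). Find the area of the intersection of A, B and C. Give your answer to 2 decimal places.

The intersection is the polygon with vertices (4,8), (4,6), (3,6), (3,5), (2,5), (2,8).
By the shoelace formula its area is 5.00.

5.00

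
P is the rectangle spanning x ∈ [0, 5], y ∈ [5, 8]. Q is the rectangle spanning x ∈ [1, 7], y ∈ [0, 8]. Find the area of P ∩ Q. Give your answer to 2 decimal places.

12.00

|P∩Q|: x∈[1,5], y∈[5,8] → 4·3 = 12.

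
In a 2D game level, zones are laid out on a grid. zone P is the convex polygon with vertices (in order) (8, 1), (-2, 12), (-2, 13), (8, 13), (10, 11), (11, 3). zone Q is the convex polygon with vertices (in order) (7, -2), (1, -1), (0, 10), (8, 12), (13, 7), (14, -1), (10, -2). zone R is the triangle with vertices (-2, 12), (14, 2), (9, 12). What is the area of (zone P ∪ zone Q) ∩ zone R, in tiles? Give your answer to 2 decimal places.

The region (zone P ∪ zone Q) ∩ zone R is the polygon with vertices (13.593,2.254), (-2,12), (9,12), (13.5,3).
By the shoelace formula its area is 54.86.

54.86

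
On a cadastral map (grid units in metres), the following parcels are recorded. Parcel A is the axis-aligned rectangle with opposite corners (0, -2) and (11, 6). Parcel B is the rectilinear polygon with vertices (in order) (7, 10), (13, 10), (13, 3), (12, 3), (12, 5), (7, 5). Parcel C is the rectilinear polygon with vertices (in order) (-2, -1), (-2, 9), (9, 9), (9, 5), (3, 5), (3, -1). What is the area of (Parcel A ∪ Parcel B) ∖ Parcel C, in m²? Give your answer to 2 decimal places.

|Parcel A ∪ Parcel B| = 116.
|(Parcel A ∪ Parcel B) ∩ Parcel C| = 33.
|(Parcel A ∪ Parcel B) ∖ Parcel C| = 116 − 33 = 83.00.

83.00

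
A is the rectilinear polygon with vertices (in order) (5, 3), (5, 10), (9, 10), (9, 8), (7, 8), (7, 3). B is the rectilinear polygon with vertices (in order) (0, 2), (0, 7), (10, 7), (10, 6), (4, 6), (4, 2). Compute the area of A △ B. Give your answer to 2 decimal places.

40.00

|A| = 18, |B| = 26, |A∩B| = 2.
|A △ B| = |A| + |B| − 2·|A∩B| = 18 + 26 − 4 = 40.00.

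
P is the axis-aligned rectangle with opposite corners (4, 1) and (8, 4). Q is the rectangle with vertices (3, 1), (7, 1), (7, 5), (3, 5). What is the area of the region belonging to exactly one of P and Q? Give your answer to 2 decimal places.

|P∩Q|: x∈[4,7], y∈[1,4] → 3·3 = 9.
|P △ Q| = |P| + |Q| − 2·|P∩Q| = 12 + 16 − 18 = 10.00.

10.00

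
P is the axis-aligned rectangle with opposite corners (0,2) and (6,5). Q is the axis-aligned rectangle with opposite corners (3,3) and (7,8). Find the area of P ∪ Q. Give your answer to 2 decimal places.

By inclusion–exclusion:
Individual areas: |P| = 18, |Q| = 20.
|P∩Q|: x∈[3,6], y∈[3,5] → 3·2 = 6.
|P ∪ Q| = 38 − 6 = 32.00.

32.00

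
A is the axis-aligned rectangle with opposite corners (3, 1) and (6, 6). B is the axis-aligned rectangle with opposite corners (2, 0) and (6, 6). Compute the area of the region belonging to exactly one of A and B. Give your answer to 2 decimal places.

9.00

|A∩B|: x∈[3,6], y∈[1,6] → 3·5 = 15.
|A △ B| = |A| + |B| − 2·|A∩B| = 15 + 24 − 30 = 9.00.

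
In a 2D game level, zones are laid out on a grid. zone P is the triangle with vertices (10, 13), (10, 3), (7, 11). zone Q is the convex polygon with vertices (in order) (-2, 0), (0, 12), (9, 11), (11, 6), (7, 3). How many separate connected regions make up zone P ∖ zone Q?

2

zone P ∖ zone Q splits into 2 disjoint pieces (area 4.0595, area 0.7409).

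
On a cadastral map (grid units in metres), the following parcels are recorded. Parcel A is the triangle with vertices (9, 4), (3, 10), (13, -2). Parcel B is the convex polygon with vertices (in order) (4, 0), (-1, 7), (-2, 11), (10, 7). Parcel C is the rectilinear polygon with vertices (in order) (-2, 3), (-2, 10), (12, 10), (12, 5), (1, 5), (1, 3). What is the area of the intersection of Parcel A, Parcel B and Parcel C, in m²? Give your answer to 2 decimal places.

2.01

The intersection is the polygon with vertices (3.769,9.077), (4,9), (8,5), (7.167,5).
By the shoelace formula its area is 2.01.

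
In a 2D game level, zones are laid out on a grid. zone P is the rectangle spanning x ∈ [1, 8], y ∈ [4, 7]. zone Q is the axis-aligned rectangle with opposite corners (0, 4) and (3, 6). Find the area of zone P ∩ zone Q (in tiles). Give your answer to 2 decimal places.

|zone P∩zone Q|: x∈[1,3], y∈[4,6] → 2·2 = 4.

4.00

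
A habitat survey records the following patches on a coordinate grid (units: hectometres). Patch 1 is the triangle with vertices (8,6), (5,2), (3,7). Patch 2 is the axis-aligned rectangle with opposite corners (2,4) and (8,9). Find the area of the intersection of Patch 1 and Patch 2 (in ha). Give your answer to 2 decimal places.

9.20

The intersection is the polygon with vertices (6.5,4), (4.2,4), (3,7), (8,6).
By the shoelace formula its area is 9.20.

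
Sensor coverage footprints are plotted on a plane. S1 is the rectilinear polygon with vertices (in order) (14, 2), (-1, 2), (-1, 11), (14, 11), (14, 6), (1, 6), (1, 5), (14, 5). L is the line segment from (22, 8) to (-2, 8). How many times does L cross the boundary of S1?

2

The segment meets the boundary at (-1,8), (14,8).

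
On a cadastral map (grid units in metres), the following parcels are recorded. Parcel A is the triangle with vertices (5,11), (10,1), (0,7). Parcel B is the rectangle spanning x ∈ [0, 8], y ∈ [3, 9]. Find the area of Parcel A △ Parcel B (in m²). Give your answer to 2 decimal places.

26.67

|Parcel A| = 35, |Parcel B| = 48, |Parcel A∩Parcel B| = 28.1667.
|Parcel A △ Parcel B| = |Parcel A| + |Parcel B| − 2·|Parcel A∩Parcel B| = 35 + 48 − 56.3333 = 26.67.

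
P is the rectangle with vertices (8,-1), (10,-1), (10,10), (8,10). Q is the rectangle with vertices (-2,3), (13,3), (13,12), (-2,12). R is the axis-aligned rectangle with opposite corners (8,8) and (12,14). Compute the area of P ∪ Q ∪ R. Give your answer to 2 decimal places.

By inclusion–exclusion:
Individual areas: |P| = 22, |Q| = 135, |R| = 24.
|P∩Q|: x∈[8,10], y∈[3,10] → 2·7 = 14.
|P∩R|: x∈[8,10], y∈[8,10] → 2·2 = 4.
|Q∩R|: x∈[8,12], y∈[8,12] → 4·4 = 16.
|P∩Q∩R| = 4.
|P ∪ Q ∪ R| = 181 − 34 + 4 = 151.00.

151.00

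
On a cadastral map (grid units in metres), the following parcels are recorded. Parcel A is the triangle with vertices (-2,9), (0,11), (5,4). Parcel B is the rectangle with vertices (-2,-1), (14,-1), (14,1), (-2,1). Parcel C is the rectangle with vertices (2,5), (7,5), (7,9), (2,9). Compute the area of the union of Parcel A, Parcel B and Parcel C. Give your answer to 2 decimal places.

By inclusion–exclusion:
Individual areas: |Parcel A| = 12, |Parcel B| = 32, |Parcel C| = 20.
|Parcel A∩Parcel B| = 0.
|Parcel A∩Parcel C| = 2.7429.
|Parcel B∩Parcel C| = 0 (no overlap).
|Parcel A∩Parcel B∩Parcel C| = 0.
|Parcel A ∪ Parcel B ∪ Parcel C| = 64 − 2.7429 + 0 = 61.26.

61.26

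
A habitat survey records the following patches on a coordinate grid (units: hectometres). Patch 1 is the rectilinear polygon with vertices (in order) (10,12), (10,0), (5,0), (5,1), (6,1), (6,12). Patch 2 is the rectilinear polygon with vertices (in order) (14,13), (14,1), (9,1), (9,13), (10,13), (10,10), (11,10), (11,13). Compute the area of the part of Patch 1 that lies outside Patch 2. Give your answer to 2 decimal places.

38.00

|Patch 1| = 49, |Patch 1∩Patch 2| = 11.
|Patch 1 ∖ Patch 2| = |Patch 1| − |Patch 1∩Patch 2| = 49 − 11 = 38.00.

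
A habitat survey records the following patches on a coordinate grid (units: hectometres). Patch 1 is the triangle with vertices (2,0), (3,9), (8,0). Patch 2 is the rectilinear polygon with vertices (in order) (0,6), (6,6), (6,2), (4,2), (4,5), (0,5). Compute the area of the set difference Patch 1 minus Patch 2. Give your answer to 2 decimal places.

|Patch 1| = 27, |Patch 1∩Patch 2| = 7.7889.
|Patch 1 ∖ Patch 2| = |Patch 1| − |Patch 1∩Patch 2| = 27 − 7.7889 = 19.21.

19.21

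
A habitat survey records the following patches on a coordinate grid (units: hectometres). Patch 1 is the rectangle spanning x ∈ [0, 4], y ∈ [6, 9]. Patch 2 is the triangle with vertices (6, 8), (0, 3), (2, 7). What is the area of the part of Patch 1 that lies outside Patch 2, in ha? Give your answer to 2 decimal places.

9.32

|Patch 1| = 12, |Patch 1∩Patch 2| = 2.6833.
|Patch 1 ∖ Patch 2| = |Patch 1| − |Patch 1∩Patch 2| = 12 − 2.6833 = 9.32.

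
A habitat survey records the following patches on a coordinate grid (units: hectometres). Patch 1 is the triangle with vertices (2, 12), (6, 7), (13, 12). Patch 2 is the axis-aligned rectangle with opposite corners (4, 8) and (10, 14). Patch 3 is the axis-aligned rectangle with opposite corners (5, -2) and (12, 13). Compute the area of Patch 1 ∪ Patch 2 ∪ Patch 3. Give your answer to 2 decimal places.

118.86

By inclusion–exclusion:
Individual areas: |Patch 1| = 27.5, |Patch 2| = 36, |Patch 3| = 105.
|Patch 1∩Patch 2| = 20.6857.
|Patch 1∩Patch 3| = 21.5179.
|Patch 2∩Patch 3|: x∈[5,10], y∈[8,13] → 5·5 = 25.
|Patch 1∩Patch 2∩Patch 3| = 17.5607.
|Patch 1 ∪ Patch 2 ∪ Patch 3| = 168.5 − 67.2036 + 17.5607 = 118.86.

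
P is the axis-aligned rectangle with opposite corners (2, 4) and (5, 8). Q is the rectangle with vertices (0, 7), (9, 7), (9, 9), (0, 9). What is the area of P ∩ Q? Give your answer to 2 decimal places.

|P∩Q|: x∈[2,5], y∈[7,8] → 3·1 = 3.

3.00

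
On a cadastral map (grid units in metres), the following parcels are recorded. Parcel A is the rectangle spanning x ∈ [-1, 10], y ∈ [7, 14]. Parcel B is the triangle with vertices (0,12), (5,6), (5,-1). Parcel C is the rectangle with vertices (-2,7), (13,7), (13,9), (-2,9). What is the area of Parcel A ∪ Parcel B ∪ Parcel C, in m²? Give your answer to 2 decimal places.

By inclusion–exclusion:
Individual areas: |Parcel A| = 77, |Parcel B| = 17.5, |Parcel C| = 30.
|Parcel A∩Parcel B| = 5.609.
|Parcel A∩Parcel C|: x∈[-1,10], y∈[7,9] → 11·2 = 22.
|Parcel B∩Parcel C| = 3.5897.
|Parcel A∩Parcel B∩Parcel C| = 3.5897.
|Parcel A ∪ Parcel B ∪ Parcel C| = 124.5 − 31.1987 + 3.5897 = 96.89.

96.89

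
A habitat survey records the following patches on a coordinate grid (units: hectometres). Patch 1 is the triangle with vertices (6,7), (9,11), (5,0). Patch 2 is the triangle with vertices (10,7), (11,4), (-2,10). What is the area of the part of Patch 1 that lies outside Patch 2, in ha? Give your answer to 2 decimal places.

|Patch 1| = 8.5, |Patch 1∩Patch 2| = 2.3395.
|Patch 1 ∖ Patch 2| = |Patch 1| − |Patch 1∩Patch 2| = 8.5 − 2.3395 = 6.16.

6.16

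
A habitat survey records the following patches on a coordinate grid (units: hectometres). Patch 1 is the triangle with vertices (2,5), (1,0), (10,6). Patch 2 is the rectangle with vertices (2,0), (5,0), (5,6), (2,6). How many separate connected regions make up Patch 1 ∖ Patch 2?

Patch 1 ∖ Patch 2 splits into 2 disjoint pieces (area 2.1667, area 6.7708).

2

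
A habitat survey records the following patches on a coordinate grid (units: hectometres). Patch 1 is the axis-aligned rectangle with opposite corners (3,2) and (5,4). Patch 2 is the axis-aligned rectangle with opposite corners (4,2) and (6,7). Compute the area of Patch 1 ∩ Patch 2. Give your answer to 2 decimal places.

2.00

|Patch 1∩Patch 2|: x∈[4,5], y∈[2,4] → 1·2 = 2.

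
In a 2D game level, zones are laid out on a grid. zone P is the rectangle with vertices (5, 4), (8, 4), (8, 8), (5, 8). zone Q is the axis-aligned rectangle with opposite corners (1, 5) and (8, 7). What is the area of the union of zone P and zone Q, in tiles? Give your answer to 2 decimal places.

20.00

By inclusion–exclusion:
Individual areas: |zone P| = 12, |zone Q| = 14.
|zone P∩zone Q|: x∈[5,8], y∈[5,7] → 3·2 = 6.
|zone P ∪ zone Q| = 26 − 6 = 20.00.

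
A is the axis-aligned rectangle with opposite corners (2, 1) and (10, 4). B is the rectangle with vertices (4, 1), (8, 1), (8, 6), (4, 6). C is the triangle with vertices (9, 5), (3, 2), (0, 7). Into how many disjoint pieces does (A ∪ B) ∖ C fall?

2

(A ∪ B) ∖ C splits into 2 disjoint pieces (area 19.0833, area 1.3611).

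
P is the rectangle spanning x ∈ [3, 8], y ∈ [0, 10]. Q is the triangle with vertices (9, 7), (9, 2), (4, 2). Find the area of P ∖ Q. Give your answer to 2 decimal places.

42.00

|P| = 50, |P∩Q| = 8.
|P ∖ Q| = |P| − |P∩Q| = 50 − 8 = 42.00.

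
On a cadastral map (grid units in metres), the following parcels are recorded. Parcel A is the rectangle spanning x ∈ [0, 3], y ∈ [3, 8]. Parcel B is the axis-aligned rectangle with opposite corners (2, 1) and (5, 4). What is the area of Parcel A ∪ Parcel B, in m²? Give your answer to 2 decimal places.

23.00

By inclusion–exclusion:
Individual areas: |Parcel A| = 15, |Parcel B| = 9.
|Parcel A∩Parcel B|: x∈[2,3], y∈[3,4] → 1·1 = 1.
|Parcel A ∪ Parcel B| = 24 − 1 = 23.00.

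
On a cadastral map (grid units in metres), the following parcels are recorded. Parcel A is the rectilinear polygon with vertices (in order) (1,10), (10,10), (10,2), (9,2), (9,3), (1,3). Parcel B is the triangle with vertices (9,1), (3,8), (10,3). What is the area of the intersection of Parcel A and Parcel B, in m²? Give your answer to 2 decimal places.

The intersection is the polygon with vertices (9,2), (9,3), (7.286,3), (3,8), (10,3), (9.5,2).
By the shoelace formula its area is 7.54.

7.54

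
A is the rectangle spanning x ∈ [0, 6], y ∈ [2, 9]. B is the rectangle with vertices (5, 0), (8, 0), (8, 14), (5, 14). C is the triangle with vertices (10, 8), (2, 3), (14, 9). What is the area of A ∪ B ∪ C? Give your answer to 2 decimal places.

By inclusion–exclusion:
Individual areas: |A| = 42, |B| = 42, |C| = 6.
|A∩B|: x∈[5,6], y∈[2,9] → 1·7 = 7.
|A∩C| = 1.
|B∩C| = 1.6875.
|A∩B∩C| = 0.4375.
|A ∪ B ∪ C| = 90 − 9.6875 + 0.4375 = 80.75.

80.75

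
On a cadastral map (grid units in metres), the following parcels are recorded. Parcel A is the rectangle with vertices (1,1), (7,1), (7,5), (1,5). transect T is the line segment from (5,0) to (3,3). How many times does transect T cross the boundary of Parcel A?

The segment meets the boundary at (4.333,1).

1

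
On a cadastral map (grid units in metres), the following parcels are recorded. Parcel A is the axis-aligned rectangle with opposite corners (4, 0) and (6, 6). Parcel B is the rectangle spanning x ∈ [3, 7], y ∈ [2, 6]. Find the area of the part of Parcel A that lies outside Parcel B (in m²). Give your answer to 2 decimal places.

|Parcel A∩Parcel B|: x∈[4,6], y∈[2,6] → 2·4 = 8.
|Parcel A| = 12.
|Parcel A ∖ Parcel B| = |Parcel A| − |Parcel A∩Parcel B| = 12 − 8 = 4.00.

4.00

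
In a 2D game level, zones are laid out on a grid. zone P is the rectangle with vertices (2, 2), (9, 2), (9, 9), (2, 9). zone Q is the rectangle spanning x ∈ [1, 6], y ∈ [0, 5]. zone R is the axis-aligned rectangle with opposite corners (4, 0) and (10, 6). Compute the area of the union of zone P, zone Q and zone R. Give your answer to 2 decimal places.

By inclusion–exclusion:
Individual areas: |zone P| = 49, |zone Q| = 25, |zone R| = 36.
|zone P∩zone Q|: x∈[2,6], y∈[2,5] → 4·3 = 12.
|zone P∩zone R|: x∈[4,9], y∈[2,6] → 5·4 = 20.
|zone Q∩zone R|: x∈[4,6], y∈[0,5] → 2·5 = 10.
|zone P∩zone Q∩zone R| = 6.
|zone P ∪ zone Q ∪ zone R| = 110 − 42 + 6 = 74.00.

74.00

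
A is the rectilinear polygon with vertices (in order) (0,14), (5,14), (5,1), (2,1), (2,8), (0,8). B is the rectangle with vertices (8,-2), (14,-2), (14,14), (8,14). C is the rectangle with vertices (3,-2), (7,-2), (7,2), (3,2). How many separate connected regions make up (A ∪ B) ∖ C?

(A ∪ B) ∖ C splits into 2 disjoint pieces (area 49, area 96).

2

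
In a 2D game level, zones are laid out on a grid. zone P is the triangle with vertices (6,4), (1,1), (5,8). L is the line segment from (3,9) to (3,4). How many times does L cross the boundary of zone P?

The segment meets the boundary at (3,4.5).

1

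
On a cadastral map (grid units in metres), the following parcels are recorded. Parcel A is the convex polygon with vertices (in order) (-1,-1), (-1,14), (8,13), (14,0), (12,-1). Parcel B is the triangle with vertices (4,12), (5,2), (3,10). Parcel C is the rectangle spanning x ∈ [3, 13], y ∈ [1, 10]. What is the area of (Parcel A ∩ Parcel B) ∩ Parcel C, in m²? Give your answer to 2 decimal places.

4.80

The region (Parcel A ∩ Parcel B) ∩ Parcel C is the polygon with vertices (3,10), (4.2,10), (5,2).
By the shoelace formula its area is 4.80.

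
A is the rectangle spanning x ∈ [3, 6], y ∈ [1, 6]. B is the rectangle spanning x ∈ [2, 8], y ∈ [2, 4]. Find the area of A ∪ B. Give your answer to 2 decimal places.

21.00

By inclusion–exclusion:
Individual areas: |A| = 15, |B| = 12.
|A∩B|: x∈[3,6], y∈[2,4] → 3·2 = 6.
|A ∪ B| = 27 − 6 = 21.00.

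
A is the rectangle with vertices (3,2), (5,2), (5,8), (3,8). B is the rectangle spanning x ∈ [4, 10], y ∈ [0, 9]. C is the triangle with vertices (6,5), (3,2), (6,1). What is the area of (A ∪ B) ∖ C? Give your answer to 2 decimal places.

|A ∪ B| = 60.
|(A ∪ B) ∩ C| = 5.8333.
|(A ∪ B) ∖ C| = 60 − 5.8333 = 54.17.

54.17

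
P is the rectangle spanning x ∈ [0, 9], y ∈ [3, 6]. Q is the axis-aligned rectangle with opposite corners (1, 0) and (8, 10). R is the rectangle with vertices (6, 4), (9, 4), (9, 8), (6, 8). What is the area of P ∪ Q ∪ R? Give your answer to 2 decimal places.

By inclusion–exclusion:
Individual areas: |P| = 27, |Q| = 70, |R| = 12.
|P∩Q|: x∈[1,8], y∈[3,6] → 7·3 = 21.
|P∩R|: x∈[6,9], y∈[4,6] → 3·2 = 6.
|Q∩R|: x∈[6,8], y∈[4,8] → 2·4 = 8.
|P∩Q∩R| = 4.
|P ∪ Q ∪ R| = 109 − 35 + 4 = 78.00.

78.00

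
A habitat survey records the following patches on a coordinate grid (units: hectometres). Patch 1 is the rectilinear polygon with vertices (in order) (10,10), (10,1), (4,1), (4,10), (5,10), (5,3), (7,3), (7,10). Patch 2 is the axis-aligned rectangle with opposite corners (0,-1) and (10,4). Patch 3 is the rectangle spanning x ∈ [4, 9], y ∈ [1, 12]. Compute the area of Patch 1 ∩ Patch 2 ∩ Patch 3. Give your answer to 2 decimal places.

The intersection is the polygon with vertices (4,1), (4,4), (5,4), (5,3), (7,3), (7,4), (9,4), (9,1).
By the shoelace formula its area is 13.00.

13.00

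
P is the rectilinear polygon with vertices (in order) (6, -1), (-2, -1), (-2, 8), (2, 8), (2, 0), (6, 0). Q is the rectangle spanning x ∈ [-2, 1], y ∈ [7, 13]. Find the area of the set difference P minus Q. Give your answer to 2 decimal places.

|P| = 40, |P∩Q| = 3.
|P ∖ Q| = |P| − |P∩Q| = 40 − 3 = 37.00.

37.00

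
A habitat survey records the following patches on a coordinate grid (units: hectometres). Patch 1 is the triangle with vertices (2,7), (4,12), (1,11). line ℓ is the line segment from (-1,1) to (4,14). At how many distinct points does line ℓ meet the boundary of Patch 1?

The segment meets the boundary at (3.118,11.706), (1.727,8.091).

2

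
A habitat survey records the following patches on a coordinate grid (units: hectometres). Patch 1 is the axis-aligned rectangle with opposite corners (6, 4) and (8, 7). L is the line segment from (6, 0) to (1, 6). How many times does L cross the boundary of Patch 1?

0

The segment lies entirely outside Patch 1 and never meets its boundary.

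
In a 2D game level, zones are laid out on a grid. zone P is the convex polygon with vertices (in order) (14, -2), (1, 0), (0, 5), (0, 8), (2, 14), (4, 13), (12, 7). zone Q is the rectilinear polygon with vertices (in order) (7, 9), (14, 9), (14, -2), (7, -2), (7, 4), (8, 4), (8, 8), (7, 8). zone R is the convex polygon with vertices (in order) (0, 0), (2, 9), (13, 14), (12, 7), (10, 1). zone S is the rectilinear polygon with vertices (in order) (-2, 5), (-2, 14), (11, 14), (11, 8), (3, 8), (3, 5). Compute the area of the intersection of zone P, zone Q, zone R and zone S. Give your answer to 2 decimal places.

The intersection is the polygon with vertices (7,8), (7,9), (9.333,9), (10.667,8), (8,8).
By the shoelace formula its area is 3.00.

3.00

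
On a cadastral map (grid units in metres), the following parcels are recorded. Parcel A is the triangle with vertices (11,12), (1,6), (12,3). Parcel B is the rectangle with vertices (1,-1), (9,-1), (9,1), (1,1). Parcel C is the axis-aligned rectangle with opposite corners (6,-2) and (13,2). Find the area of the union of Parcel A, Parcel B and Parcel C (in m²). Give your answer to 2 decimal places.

By inclusion–exclusion:
Individual areas: |Parcel A| = 48, |Parcel B| = 16, |Parcel C| = 28.
|Parcel A∩Parcel B| = 0.
|Parcel A∩Parcel C| = 0.
|Parcel B∩Parcel C|: x∈[6,9], y∈[-1,1] → 3·2 = 6.
|Parcel A∩Parcel B∩Parcel C| = 0.
|Parcel A ∪ Parcel B ∪ Parcel C| = 92 − 6 + 0 = 86.00.

86.00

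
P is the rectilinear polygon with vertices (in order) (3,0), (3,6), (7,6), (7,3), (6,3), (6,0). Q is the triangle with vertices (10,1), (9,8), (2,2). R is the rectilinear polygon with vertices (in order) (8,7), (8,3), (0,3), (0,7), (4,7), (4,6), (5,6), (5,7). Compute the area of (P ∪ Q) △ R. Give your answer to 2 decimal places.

37.82

|P ∪ Q| = 38.3244.
|(P ∪ Q) ∩ R| = 15.75.
|(P ∪ Q) △ R| = 38.3244 + 31 − 31.5 = 37.82.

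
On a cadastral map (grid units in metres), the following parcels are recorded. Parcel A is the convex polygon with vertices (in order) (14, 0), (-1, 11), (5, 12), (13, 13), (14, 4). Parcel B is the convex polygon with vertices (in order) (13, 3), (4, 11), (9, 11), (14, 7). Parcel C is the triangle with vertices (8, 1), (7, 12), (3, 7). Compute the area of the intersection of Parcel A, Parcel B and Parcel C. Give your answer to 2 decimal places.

The intersection is the polygon with vertices (5.286,9.857), (6.2,11), (7.091,11), (7.363,8.011).
By the shoelace formula its area is 3.36.

3.36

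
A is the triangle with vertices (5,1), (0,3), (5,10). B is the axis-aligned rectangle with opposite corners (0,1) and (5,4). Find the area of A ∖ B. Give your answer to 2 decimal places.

|A| = 22.5, |A∩B| = 9.6429.
|A ∖ B| = |A| − |A∩B| = 22.5 − 9.6429 = 12.86.

12.86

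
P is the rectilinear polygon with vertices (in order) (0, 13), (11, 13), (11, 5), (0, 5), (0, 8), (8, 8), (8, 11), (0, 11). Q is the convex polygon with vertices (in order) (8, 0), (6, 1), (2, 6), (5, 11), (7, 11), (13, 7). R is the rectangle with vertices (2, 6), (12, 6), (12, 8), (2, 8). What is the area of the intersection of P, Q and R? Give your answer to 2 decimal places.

16.80

The intersection is the polygon with vertices (3.2,8), (8,8), (11,8), (11,6), (2,6).
By the shoelace formula its area is 16.80.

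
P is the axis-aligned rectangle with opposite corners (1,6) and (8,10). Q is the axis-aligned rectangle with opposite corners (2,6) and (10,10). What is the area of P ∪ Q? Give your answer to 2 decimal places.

36.00

By inclusion–exclusion:
Individual areas: |P| = 28, |Q| = 32.
|P∩Q|: x∈[2,8], y∈[6,10] → 6·4 = 24.
|P ∪ Q| = 60 − 24 = 36.00.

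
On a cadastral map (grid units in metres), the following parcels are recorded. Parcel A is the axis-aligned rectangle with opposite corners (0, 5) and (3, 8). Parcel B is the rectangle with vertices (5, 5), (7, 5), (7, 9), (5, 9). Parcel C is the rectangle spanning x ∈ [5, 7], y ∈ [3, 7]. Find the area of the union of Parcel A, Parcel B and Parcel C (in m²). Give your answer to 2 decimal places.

21.00

By inclusion–exclusion:
Individual areas: |Parcel A| = 9, |Parcel B| = 8, |Parcel C| = 8.
|Parcel A∩Parcel B| = 0 (no overlap).
|Parcel A∩Parcel C| = 0 (no overlap).
|Parcel B∩Parcel C|: x∈[5,7], y∈[5,7] → 2·2 = 4.
|Parcel A∩Parcel B∩Parcel C| = 0.
|Parcel A ∪ Parcel B ∪ Parcel C| = 25 − 4 + 0 = 21.00.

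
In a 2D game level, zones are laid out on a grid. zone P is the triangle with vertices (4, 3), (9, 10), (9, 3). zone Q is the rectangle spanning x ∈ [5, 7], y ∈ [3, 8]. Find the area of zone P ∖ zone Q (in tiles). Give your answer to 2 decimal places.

11.90

|zone P| = 17.5, |zone P∩zone Q| = 5.6.
|zone P ∖ zone Q| = |zone P| − |zone P∩zone Q| = 17.5 − 5.6 = 11.90.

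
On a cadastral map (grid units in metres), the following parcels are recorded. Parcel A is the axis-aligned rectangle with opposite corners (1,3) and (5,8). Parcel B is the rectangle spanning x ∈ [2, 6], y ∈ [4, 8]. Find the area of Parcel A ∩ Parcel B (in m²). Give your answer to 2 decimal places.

|Parcel A∩Parcel B|: x∈[2,5], y∈[4,8] → 3·4 = 12.

12.00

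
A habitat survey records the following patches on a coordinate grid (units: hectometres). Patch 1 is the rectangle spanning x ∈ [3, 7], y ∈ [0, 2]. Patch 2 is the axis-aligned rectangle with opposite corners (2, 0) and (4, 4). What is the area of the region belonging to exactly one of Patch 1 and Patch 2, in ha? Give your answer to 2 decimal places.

|Patch 1∩Patch 2|: x∈[3,4], y∈[0,2] → 1·2 = 2.
|Patch 1 △ Patch 2| = |Patch 1| + |Patch 2| − 2·|Patch 1∩Patch 2| = 8 + 8 − 4 = 12.00.

12.00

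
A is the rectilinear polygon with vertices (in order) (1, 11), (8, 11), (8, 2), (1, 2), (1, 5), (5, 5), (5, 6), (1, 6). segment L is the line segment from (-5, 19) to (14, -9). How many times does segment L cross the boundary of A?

4

The segment meets the boundary at (6.536,2), (3.821,6), (1,10.158), (4.5,5).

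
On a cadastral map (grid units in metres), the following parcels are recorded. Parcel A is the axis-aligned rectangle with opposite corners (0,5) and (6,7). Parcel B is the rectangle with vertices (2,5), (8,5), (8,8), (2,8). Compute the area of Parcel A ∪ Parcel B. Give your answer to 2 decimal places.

22.00

By inclusion–exclusion:
Individual areas: |Parcel A| = 12, |Parcel B| = 18.
|Parcel A∩Parcel B|: x∈[2,6], y∈[5,7] → 4·2 = 8.
|Parcel A ∪ Parcel B| = 30 − 8 = 22.00.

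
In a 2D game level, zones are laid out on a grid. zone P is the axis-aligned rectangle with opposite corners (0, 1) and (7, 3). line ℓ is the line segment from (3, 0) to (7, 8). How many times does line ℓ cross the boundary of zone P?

2

The segment meets the boundary at (4.5,3), (3.5,1).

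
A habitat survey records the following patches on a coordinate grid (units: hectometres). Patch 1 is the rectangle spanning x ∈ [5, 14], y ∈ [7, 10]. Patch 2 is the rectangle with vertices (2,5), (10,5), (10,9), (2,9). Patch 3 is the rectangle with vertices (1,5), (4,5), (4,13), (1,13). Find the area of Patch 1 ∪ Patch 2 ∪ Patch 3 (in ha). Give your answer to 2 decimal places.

65.00

By inclusion–exclusion:
Individual areas: |Patch 1| = 27, |Patch 2| = 32, |Patch 3| = 24.
|Patch 1∩Patch 2|: x∈[5,10], y∈[7,9] → 5·2 = 10.
|Patch 1∩Patch 3| = 0 (no overlap).
|Patch 2∩Patch 3|: x∈[2,4], y∈[5,9] → 2·4 = 8.
|Patch 1∩Patch 2∩Patch 3| = 0.
|Patch 1 ∪ Patch 2 ∪ Patch 3| = 83 − 18 + 0 = 65.00.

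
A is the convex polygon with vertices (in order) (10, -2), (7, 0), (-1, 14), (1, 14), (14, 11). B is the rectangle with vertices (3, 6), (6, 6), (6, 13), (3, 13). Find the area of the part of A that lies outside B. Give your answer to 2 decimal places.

98.84

|A| = 119.5, |A∩B| = 20.663.
|A ∖ B| = |A| − |A∩B| = 119.5 − 20.663 = 98.84.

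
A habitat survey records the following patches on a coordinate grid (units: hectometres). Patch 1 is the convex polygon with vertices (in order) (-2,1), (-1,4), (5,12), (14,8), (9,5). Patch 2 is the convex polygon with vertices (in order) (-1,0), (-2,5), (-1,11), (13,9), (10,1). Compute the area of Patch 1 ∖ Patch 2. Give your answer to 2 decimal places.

8.47

|Patch 1| = 75, |Patch 1∩Patch 2| = 66.5303.
|Patch 1 ∖ Patch 2| = |Patch 1| − |Patch 1∩Patch 2| = 75 − 66.5303 = 8.47.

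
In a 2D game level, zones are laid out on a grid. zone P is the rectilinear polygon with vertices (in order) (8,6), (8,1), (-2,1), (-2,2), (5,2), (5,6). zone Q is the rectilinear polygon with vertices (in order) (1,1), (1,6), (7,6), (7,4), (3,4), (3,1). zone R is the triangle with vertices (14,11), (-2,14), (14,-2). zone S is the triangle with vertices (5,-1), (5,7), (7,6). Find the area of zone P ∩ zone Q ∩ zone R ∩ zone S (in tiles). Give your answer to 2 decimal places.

The intersection is the polygon with vertices (6,6), (7,6), (6.778,5.222).
By the shoelace formula its area is 0.39.

0.39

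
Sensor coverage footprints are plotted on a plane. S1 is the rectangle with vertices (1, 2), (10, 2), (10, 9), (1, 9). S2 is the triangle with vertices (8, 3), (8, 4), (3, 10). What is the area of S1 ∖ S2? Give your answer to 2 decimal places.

|S1| = 63, |S1∩S2| = 2.4405.
|S1 ∖ S2| = |S1| − |S1∩S2| = 63 − 2.4405 = 60.56.

60.56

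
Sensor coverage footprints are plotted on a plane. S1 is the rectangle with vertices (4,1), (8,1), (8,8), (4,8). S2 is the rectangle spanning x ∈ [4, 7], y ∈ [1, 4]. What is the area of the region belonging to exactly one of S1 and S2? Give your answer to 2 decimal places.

|S1∩S2|: x∈[4,7], y∈[1,4] → 3·3 = 9.
|S1 △ S2| = |S1| + |S2| − 2·|S1∩S2| = 28 + 9 − 18 = 19.00.

19.00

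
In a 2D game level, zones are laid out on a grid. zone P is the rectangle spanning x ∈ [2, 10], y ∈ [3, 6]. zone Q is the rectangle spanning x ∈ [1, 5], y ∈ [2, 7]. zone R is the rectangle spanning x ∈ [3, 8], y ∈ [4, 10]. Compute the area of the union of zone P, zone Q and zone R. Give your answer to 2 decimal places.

By inclusion–exclusion:
Individual areas: |zone P| = 24, |zone Q| = 20, |zone R| = 30.
|zone P∩zone Q|: x∈[2,5], y∈[3,6] → 3·3 = 9.
|zone P∩zone R|: x∈[3,8], y∈[4,6] → 5·2 = 10.
|zone Q∩zone R|: x∈[3,5], y∈[4,7] → 2·3 = 6.
|zone P∩zone Q∩zone R| = 4.
|zone P ∪ zone Q ∪ zone R| = 74 − 25 + 4 = 53.00.

53.00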